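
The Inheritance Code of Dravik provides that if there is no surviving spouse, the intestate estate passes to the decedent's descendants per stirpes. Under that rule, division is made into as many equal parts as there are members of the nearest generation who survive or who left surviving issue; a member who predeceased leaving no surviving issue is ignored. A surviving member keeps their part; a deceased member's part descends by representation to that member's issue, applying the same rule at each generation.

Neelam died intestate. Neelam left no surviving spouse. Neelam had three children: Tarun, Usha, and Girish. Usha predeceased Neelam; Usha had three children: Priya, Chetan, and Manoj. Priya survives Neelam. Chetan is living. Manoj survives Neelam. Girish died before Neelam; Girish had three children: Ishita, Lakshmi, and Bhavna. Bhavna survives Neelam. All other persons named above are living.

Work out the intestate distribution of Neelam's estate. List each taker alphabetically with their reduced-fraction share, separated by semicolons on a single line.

Bhavna 1/9; Chetan 1/9; Ishita 1/9; Lakshmi 1/9; Manoj 1/9; Priya 1/9; Tarun 1/3

There is no surviving spouse, so the entire estate passes to Neelam's descendants per stirpes.
The estate is divided into 3 equal shares of 1/3 among Tarun, Usha, Girish.
Tarun is living and takes 1/3.
Usha predeceased; the 1/3 allotted to Usha's branch passes to Usha's issue by representation.
The 1/3 is divided into 3 equal shares of 1/9 among Priya, Chetan, Manoj.
Priya is living and takes 1/9.
Chetan is living and takes 1/9.
Manoj is living and takes 1/9.
Girish predeceased; the 1/3 allotted to Girish's branch passes to Girish's issue by representation.
The 1/3 is divided into 3 equal shares of 1/9 among Ishita, Lakshmi, Bhavna.
Ishita is living and takes 1/9.
Lakshmi is living and takes 1/9.
Bhavna is living and takes 1/9.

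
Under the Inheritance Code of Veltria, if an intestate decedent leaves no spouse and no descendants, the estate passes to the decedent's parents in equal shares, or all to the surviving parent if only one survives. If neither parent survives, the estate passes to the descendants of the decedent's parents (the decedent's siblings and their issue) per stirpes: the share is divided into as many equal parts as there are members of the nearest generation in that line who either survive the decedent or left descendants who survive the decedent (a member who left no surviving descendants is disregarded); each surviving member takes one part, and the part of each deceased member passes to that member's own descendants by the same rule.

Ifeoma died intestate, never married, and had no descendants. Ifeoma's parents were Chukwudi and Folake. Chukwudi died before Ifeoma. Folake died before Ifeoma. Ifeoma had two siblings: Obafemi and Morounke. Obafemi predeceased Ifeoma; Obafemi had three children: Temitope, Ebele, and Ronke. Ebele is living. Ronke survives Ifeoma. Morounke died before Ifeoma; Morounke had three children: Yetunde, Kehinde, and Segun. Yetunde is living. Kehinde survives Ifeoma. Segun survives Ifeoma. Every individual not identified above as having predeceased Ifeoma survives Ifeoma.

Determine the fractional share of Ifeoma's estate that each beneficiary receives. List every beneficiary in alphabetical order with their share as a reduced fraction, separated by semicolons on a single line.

Neither parent survives and there are no descendants, so the estate passes to Ifeoma's siblings and their issue per stirpes.
The estate is divided into 2 equal shares of 1/2 among Obafemi, Morounke.
Obafemi predeceased; the 1/2 allotted to Obafemi's branch passes to Obafemi's issue by representation.
The 1/2 is divided into 3 equal shares of 1/6 among Temitope, Ebele, Ronke.
Temitope is living and takes 1/6.
Ebele is living and takes 1/6.
Ronke is living and takes 1/6.
Morounke predeceased; the 1/2 allotted to Morounke's branch passes to Morounke's issue by representation.
The 1/2 is divided into 3 equal shares of 1/6 among Yetunde, Kehinde, Segun.
Yetunde is living and takes 1/6.
Kehinde is living and takes 1/6.
Segun is living and takes 1/6.

Ebele 1/6; Kehinde 1/6; Ronke 1/6; Segun 1/6; Temitope 1/6; Yetunde 1/6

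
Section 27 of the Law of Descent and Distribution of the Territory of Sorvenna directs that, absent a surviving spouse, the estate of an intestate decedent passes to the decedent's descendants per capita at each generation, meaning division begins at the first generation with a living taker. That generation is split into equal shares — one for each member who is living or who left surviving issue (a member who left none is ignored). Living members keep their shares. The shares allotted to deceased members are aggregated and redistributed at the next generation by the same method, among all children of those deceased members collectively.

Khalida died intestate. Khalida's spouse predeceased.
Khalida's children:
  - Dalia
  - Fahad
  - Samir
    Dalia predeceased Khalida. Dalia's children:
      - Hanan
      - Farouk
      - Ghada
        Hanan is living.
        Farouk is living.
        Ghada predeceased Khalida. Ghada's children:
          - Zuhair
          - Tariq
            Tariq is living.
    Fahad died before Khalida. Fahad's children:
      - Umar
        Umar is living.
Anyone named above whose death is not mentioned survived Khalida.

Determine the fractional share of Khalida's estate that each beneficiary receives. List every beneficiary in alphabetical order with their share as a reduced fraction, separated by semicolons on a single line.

There is no surviving spouse, so the entire estate passes to Khalida's descendants per capita at each generation.
At generation 1 (Dalia, Fahad, Samir) there are 3 shares of (1)/3 = 1/3 each.
Living: Samir — each takes 1/3.
Deceased: Dalia and Fahad. Their combined 2/3 is pooled and carried to generation 2.
At generation 2 (Hanan, Farouk, Ghada, Umar) there are 4 shares of (2/3)/4 = 1/6 each.
Living: Hanan, Farouk, and Umar — each takes 1/6.
Deceased: Ghada. That 1/6 share is carried to generation 3.
At generation 3 (Zuhair, Tariq) there are 2 shares of (1/6)/2 = 1/12 each.
Living: Zuhair and Tariq — each takes 1/12.

Farouk 1/6; Hanan 1/6; Samir 1/3; Tariq 1/12; Umar 1/6; Zuhair 1/12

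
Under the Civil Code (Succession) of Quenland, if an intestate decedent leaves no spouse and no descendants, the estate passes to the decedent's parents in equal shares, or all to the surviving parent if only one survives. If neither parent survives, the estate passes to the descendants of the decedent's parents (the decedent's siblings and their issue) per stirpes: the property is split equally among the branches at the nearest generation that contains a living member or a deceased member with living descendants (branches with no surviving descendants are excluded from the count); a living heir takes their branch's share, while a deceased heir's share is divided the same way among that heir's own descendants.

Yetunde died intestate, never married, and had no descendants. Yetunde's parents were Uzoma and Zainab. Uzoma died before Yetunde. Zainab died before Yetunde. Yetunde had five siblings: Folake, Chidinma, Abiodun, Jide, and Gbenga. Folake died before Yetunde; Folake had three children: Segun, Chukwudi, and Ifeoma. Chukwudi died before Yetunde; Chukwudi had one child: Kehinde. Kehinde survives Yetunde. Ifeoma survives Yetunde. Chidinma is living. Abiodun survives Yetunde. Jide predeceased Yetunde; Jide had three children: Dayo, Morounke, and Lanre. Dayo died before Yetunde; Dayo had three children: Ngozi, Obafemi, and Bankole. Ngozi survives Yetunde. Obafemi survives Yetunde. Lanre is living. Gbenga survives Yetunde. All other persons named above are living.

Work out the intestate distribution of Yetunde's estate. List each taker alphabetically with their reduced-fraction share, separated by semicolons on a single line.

Abiodun 1/5; Bankole 1/45; Chidinma 1/5; Gbenga 1/5; Ifeoma 1/15; Kehinde 1/15; Lanre 1/15; Morounke 1/15; Ngozi 1/45; Obafemi 1/45; Segun 1/15

Neither parent survives and there are no descendants, so the estate passes to Yetunde's siblings and their issue per stirpes.
The estate is divided into 5 equal shares of 1/5 among Folake, Chidinma, Abiodun, Jide, Gbenga.
Folake predeceased; the 1/5 allotted to Folake's branch passes to Folake's issue by representation.
The 1/5 is divided into 3 equal shares of 1/15 among Segun, Chukwudi, Ifeoma.
Segun is living and takes 1/15.
Chukwudi predeceased; the 1/15 allotted to Chukwudi's branch passes to Chukwudi's issue by representation.
Kehinde is the sole taker at this level and receives the full 1/15.
Ifeoma is living and takes 1/15.
Chidinma is living and takes 1/5.
Abiodun is living and takes 1/5.
Jide predeceased; the 1/5 allotted to Jide's branch passes to Jide's issue by representation.
The 1/5 is divided into 3 equal shares of 1/15 among Dayo, Morounke, Lanre.
Dayo predeceased; the 1/15 allotted to Dayo's branch passes to Dayo's issue by representation.
The 1/15 is divided into 3 equal shares of 1/45 among Ngozi, Obafemi, Bankole.
Ngozi is living and takes 1/45.
Obafemi is living and takes 1/45.
Bankole is living and takes 1/45.
Morounke is living and takes 1/15.
Lanre is living and takes 1/15.
Gbenga is living and takes 1/5.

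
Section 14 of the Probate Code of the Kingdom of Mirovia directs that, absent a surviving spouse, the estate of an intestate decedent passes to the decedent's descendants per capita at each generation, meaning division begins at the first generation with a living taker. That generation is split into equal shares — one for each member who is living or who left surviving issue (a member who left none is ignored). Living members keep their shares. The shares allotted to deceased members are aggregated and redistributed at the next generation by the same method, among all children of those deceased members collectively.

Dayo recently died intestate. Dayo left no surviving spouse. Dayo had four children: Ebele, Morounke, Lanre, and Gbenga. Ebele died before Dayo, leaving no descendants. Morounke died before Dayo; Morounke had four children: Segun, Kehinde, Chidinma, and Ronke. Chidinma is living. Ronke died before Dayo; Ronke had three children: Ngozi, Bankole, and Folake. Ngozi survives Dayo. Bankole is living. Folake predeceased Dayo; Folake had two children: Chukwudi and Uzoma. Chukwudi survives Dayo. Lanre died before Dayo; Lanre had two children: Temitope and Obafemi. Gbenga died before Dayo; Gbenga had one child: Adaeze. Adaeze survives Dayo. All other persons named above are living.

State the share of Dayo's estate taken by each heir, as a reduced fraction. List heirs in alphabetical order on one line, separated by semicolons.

Adaeze 1/7; Bankole 1/21; Chidinma 1/7; Chukwudi 1/42; Kehinde 1/7; Ngozi 1/21; Obafemi 1/7; Segun 1/7; Temitope 1/7; Uzoma 1/42

There is no surviving spouse, so the entire estate passes to Dayo's descendants per capita at each generation.
No one at generation 1 (Morounke, Lanre, Gbenga) is living; moving to the next generation.
At generation 2 (Segun, Kehinde, Chidinma, Ronke, Temitope, Obafemi, Adaeze) there are 7 shares of (1)/7 = 1/7 each.
Living: Segun, Kehinde, Chidinma, Temitope, Obafemi, and Adaeze — each takes 1/7.
Deceased: Ronke. That 1/7 share is carried to generation 3.
At generation 3 (Ngozi, Bankole, Folake) there are 3 shares of (1/7)/3 = 1/21 each.
Living: Ngozi and Bankole — each takes 1/21.
Deceased: Folake. That 1/21 share is carried to generation 4.
At generation 4 (Chukwudi, Uzoma) there are 2 shares of (1/21)/2 = 1/42 each.
Living: Chukwudi and Uzoma — each takes 1/42.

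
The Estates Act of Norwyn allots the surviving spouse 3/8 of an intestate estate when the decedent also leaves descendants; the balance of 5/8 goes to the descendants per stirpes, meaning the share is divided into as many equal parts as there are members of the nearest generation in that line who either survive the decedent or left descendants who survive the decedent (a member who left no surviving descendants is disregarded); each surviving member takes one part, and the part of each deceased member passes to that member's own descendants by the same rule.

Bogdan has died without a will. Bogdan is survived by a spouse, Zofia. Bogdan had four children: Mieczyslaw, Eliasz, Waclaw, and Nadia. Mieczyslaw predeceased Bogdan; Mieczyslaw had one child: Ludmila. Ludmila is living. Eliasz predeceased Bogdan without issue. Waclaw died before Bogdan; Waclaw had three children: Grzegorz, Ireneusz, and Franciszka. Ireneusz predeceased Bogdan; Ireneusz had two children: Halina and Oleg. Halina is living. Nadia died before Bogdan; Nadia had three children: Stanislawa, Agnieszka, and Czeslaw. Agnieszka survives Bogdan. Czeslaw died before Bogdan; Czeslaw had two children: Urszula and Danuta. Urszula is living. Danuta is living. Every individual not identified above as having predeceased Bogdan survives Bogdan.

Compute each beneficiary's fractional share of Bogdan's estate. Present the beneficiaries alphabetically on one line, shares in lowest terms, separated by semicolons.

Agnieszka 5/72; Danuta 5/144; Franciszka 5/72; Grzegorz 5/72; Halina 5/144; Ludmila 5/24; Oleg 5/144; Stanislawa 5/72; Urszula 5/144; Zofia 3/8

Zofia, as surviving spouse, takes 3/8.
The remaining 5/8 passes to Bogdan's descendants per stirpes.
Eliasz left no surviving issue, so that branch lapses and is disregarded.
The 5/8 is divided into 3 equal shares of 5/24 among Mieczyslaw, Waclaw, Nadia.
Mieczyslaw predeceased; the 5/24 allotted to Mieczyslaw's branch passes to Mieczyslaw's issue by representation.
Ludmila is the sole taker at this level and receives the full 5/24.
Waclaw predeceased; the 5/24 allotted to Waclaw's branch passes to Waclaw's issue by representation.
The 5/24 is divided into 3 equal shares of 5/72 among Grzegorz, Ireneusz, Franciszka.
Grzegorz is living and takes 5/72.
Ireneusz predeceased; the 5/72 allotted to Ireneusz's branch passes to Ireneusz's issue by representation.
The 5/72 is divided into 2 equal shares of 5/144 among Halina, Oleg.
Halina is living and takes 5/144.
Oleg is living and takes 5/144.
Franciszka is living and takes 5/72.
Nadia predeceased; the 5/24 allotted to Nadia's branch passes to Nadia's issue by representation.
The 5/24 is divided into 3 equal shares of 5/72 among Stanislawa, Agnieszka, Czeslaw.
Stanislawa is living and takes 5/72.
Agnieszka is living and takes 5/72.
Czeslaw predeceased; the 5/72 allotted to Czeslaw's branch passes to Czeslaw's issue by representation.
The 5/72 is divided into 2 equal shares of 5/144 among Urszula, Danuta.
Urszula is living and takes 5/144.
Danuta is living and takes 5/144.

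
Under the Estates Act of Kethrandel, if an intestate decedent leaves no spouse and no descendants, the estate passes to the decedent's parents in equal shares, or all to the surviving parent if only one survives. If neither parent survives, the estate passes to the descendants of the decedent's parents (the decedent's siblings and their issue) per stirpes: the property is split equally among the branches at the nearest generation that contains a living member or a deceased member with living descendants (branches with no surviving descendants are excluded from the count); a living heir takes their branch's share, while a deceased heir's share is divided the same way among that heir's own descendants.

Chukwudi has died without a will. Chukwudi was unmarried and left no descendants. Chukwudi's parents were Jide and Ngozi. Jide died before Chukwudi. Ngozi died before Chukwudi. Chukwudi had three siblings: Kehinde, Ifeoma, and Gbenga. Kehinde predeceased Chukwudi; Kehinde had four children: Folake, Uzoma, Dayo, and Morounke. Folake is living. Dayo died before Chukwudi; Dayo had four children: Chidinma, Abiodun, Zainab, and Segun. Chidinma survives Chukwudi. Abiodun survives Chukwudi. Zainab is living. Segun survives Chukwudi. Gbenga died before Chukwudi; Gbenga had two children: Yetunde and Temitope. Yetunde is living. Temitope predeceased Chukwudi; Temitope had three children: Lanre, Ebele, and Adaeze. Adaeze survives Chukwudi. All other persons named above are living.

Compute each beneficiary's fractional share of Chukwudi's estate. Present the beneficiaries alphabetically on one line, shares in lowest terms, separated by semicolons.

Abiodun 1/48; Adaeze 1/18; Chidinma 1/48; Ebele 1/18; Folake 1/12; Ifeoma 1/3; Lanre 1/18; Morounke 1/12; Segun 1/48; Uzoma 1/12; Yetunde 1/6; Zainab 1/48

Neither parent survives and there are no descendants, so the estate passes to Chukwudi's siblings and their issue per stirpes.
The estate is divided into 3 equal shares of 1/3 among Kehinde, Ifeoma, Gbenga.
Kehinde predeceased; the 1/3 allotted to Kehinde's branch passes to Kehinde's issue by representation.
The 1/3 is divided into 4 equal shares of 1/12 among Folake, Uzoma, Dayo, Morounke.
Folake is living and takes 1/12.
Uzoma is living and takes 1/12.
Dayo predeceased; the 1/12 allotted to Dayo's branch passes to Dayo's issue by representation.
The 1/12 is divided into 4 equal shares of 1/48 among Chidinma, Abiodun, Zainab, Segun.
Chidinma is living and takes 1/48.
Abiodun is living and takes 1/48.
Zainab is living and takes 1/48.
Segun is living and takes 1/48.
Morounke is living and takes 1/12.
Ifeoma is living and takes 1/3.
Gbenga predeceased; the 1/3 allotted to Gbenga's branch passes to Gbenga's issue by representation.
The 1/3 is divided into 2 equal shares of 1/6 among Yetunde, Temitope.
Yetunde is living and takes 1/6.
Temitope predeceased; the 1/6 allotted to Temitope's branch passes to Temitope's issue by representation.
The 1/6 is divided into 3 equal shares of 1/18 among Lanre, Ebele, Adaeze.
Lanre is living and takes 1/18.
Ebele is living and takes 1/18.
Adaeze is living and takes 1/18.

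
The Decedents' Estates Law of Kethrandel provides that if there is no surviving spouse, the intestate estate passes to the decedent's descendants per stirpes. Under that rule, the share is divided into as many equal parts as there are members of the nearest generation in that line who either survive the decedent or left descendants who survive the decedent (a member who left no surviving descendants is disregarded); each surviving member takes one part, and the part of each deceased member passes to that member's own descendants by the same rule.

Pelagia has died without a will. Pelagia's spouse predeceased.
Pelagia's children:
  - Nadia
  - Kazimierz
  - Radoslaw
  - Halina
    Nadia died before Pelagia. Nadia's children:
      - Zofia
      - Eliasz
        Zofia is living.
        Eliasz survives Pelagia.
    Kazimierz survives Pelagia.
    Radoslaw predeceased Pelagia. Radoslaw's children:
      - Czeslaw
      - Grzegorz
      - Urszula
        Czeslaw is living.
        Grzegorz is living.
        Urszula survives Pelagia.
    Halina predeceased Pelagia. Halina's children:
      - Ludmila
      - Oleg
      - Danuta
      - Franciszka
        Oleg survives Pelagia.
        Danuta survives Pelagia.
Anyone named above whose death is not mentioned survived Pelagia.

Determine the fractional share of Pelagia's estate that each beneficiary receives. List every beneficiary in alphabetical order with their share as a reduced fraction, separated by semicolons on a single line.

Czeslaw 1/12; Danuta 1/16; Eliasz 1/8; Franciszka 1/16; Grzegorz 1/12; Kazimierz 1/4; Ludmila 1/16; Oleg 1/16; Urszula 1/12; Zofia 1/8

There is no surviving spouse, so the entire estate passes to Pelagia's descendants per stirpes.
The estate is divided into 4 equal shares of 1/4 among Nadia, Kazimierz, Radoslaw, Halina.
Nadia predeceased; the 1/4 allotted to Nadia's branch passes to Nadia's issue by representation.
The 1/4 is divided into 2 equal shares of 1/8 among Zofia, Eliasz.
Zofia is living and takes 1/8.
Eliasz is living and takes 1/8.
Kazimierz is living and takes 1/4.
Radoslaw predeceased; the 1/4 allotted to Radoslaw's branch passes to Radoslaw's issue by representation.
The 1/4 is divided into 3 equal shares of 1/12 among Czeslaw, Grzegorz, Urszula.
Czeslaw is living and takes 1/12.
Grzegorz is living and takes 1/12.
Urszula is living and takes 1/12.
Halina predeceased; the 1/4 allotted to Halina's branch passes to Halina's issue by representation.
The 1/4 is divided into 4 equal shares of 1/16 among Ludmila, Oleg, Danuta, Franciszka.
Ludmila is living and takes 1/16.
Oleg is living and takes 1/16.
Danuta is living and takes 1/16.
Franciszka is living and takes 1/16.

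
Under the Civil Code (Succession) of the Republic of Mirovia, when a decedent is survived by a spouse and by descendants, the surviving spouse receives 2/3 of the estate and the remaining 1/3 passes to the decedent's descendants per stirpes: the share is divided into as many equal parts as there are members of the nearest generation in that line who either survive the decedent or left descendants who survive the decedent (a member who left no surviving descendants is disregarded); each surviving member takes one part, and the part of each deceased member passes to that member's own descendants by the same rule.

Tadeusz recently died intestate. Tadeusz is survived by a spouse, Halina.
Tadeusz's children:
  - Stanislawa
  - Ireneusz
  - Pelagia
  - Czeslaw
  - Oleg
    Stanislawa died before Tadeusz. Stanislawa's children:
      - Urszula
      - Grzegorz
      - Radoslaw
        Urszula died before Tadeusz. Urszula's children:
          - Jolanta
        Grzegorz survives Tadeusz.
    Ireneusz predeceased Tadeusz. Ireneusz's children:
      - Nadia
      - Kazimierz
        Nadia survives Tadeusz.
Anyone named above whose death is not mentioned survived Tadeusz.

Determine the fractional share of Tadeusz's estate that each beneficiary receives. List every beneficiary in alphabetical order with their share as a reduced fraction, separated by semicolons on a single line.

Czeslaw 1/15; Grzegorz 1/45; Halina 2/3; Jolanta 1/45; Kazimierz 1/30; Nadia 1/30; Oleg 1/15; Pelagia 1/15; Radoslaw 1/45

Halina, as surviving spouse, takes 2/3.
The remaining 1/3 passes to Tadeusz's descendants per stirpes.
The 1/3 is divided into 5 equal shares of 1/15 among Stanislawa, Ireneusz, Pelagia, Czeslaw, Oleg.
Stanislawa predeceased; the 1/15 allotted to Stanislawa's branch passes to Stanislawa's issue by representation.
The 1/15 is divided into 3 equal shares of 1/45 among Urszula, Grzegorz, Radoslaw.
Urszula predeceased; the 1/45 allotted to Urszula's branch passes to Urszula's issue by representation.
Jolanta is the sole taker at this level and receives the full 1/45.
Grzegorz is living and takes 1/45.
Radoslaw is living and takes 1/45.
Ireneusz predeceased; the 1/15 allotted to Ireneusz's branch passes to Ireneusz's issue by representation.
The 1/15 is divided into 2 equal shares of 1/30 among Nadia, Kazimierz.
Nadia is living and takes 1/30.
Kazimierz is living and takes 1/30.
Pelagia is living and takes 1/15.
Czeslaw is living and takes 1/15.
Oleg is living and takes 1/15.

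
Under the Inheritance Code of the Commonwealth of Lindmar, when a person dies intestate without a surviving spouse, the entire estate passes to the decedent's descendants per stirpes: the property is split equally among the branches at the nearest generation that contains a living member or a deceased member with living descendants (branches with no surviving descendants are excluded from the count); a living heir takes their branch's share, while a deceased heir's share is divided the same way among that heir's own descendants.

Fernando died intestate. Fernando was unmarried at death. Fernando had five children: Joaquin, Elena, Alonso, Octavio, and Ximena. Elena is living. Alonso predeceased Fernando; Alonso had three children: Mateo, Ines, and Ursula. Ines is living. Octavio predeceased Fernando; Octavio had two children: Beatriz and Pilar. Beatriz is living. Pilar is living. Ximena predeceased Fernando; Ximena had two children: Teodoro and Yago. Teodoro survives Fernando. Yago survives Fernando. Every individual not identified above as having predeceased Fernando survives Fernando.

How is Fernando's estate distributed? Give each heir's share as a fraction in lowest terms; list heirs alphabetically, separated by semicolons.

Beatriz 1/10; Elena 1/5; Ines 1/15; Joaquin 1/5; Mateo 1/15; Pilar 1/10; Teodoro 1/10; Ursula 1/15; Yago 1/10

There is no surviving spouse, so the entire estate passes to Fernando's descendants per stirpes.
The estate is divided into 5 equal shares of 1/5 among Joaquin, Elena, Alonso, Octavio, Ximena.
Joaquin is living and takes 1/5.
Elena is living and takes 1/5.
Alonso predeceased; the 1/5 allotted to Alonso's branch passes to Alonso's issue by representation.
The 1/5 is divided into 3 equal shares of 1/15 among Mateo, Ines, Ursula.
Mateo is living and takes 1/15.
Ines is living and takes 1/15.
Ursula is living and takes 1/15.
Octavio predeceased; the 1/5 allotted to Octavio's branch passes to Octavio's issue by representation.
The 1/5 is divided into 2 equal shares of 1/10 among Beatriz, Pilar.
Beatriz is living and takes 1/10.
Pilar is living and takes 1/10.
Ximena predeceased; the 1/5 allotted to Ximena's branch passes to Ximena's issue by representation.
The 1/5 is divided into 2 equal shares of 1/10 among Teodoro, Yago.
Teodoro is living and takes 1/10.
Yago is living and takes 1/10.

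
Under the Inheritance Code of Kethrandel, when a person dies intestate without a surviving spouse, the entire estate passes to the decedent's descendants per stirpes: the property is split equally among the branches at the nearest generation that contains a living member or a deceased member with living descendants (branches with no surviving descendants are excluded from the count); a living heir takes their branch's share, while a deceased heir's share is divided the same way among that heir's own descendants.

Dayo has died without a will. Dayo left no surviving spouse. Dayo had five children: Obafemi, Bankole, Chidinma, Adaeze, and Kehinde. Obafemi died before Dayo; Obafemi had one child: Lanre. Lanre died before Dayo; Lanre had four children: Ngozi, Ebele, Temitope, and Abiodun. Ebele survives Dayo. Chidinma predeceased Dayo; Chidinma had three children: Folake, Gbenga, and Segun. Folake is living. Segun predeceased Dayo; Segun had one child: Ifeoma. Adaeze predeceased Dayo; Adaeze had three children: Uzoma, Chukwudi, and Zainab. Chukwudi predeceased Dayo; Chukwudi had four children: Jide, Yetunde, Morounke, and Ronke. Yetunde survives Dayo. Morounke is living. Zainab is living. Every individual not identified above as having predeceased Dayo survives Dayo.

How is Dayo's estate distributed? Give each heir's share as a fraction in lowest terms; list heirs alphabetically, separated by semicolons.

Abiodun 1/20; Bankole 1/5; Ebele 1/20; Folake 1/15; Gbenga 1/15; Ifeoma 1/15; Jide 1/60; Kehinde 1/5; Morounke 1/60; Ngozi 1/20; Ronke 1/60; Temitope 1/20; Uzoma 1/15; Yetunde 1/60; Zainab 1/15

There is no surviving spouse, so the entire estate passes to Dayo's descendants per stirpes.
The estate is divided into 5 equal shares of 1/5 among Obafemi, Bankole, Chidinma, Adaeze, Kehinde.
Obafemi predeceased; the 1/5 allotted to Obafemi's branch passes to Obafemi's issue by representation.
Lanre's line is the sole branch at this level, so the full 1/5 passes to Lanre's issue by representation.
The 1/5 is divided into 4 equal shares of 1/20 among Ngozi, Ebele, Temitope, Abiodun.
Ngozi is living and takes 1/20.
Ebele is living and takes 1/20.
Temitope is living and takes 1/20.
Abiodun is living and takes 1/20.
Bankole is living and takes 1/5.
Chidinma predeceased; the 1/5 allotted to Chidinma's branch passes to Chidinma's issue by representation.
The 1/5 is divided into 3 equal shares of 1/15 among Folake, Gbenga, Segun.
Folake is living and takes 1/15.
Gbenga is living and takes 1/15.
Segun predeceased; the 1/15 allotted to Segun's branch passes to Segun's issue by representation.
Ifeoma is the sole taker at this level and receives the full 1/15.
Adaeze predeceased; the 1/5 allotted to Adaeze's branch passes to Adaeze's issue by representation.
The 1/5 is divided into 3 equal shares of 1/15 among Uzoma, Chukwudi, Zainab.
Uzoma is living and takes 1/15.
Chukwudi predeceased; the 1/15 allotted to Chukwudi's branch passes to Chukwudi's issue by representation.
The 1/15 is divided into 4 equal shares of 1/60 among Jide, Yetunde, Morounke, Ronke.
Jide is living and takes 1/60.
Yetunde is living and takes 1/60.
Morounke is living and takes 1/60.
Ronke is living and takes 1/60.
Zainab is living and takes 1/15.
Kehinde is living and takes 1/5.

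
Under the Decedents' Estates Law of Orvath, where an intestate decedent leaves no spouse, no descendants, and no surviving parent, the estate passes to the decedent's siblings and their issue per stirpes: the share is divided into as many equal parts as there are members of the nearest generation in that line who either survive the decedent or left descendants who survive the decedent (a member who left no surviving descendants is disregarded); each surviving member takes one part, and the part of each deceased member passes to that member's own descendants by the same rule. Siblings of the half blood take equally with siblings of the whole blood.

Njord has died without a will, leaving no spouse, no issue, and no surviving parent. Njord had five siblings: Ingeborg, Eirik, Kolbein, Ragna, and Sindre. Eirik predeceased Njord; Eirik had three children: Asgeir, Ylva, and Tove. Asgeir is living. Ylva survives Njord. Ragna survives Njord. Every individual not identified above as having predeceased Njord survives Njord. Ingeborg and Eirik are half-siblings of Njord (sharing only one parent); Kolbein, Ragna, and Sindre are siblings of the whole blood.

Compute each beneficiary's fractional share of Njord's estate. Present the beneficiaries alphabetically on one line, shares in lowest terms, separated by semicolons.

Asgeir 1/15; Ingeborg 1/5; Kolbein 1/5; Ragna 1/5; Sindre 1/5; Tove 1/15; Ylva 1/15

No spouse, descendants, or parent survives, so the estate passes to Njord's siblings per stirpes.
Half-blood and whole-blood siblings take equally under the stated rule.
The estate is divided into 5 equal shares of 1/5 among Ingeborg, Eirik, Kolbein, Ragna, Sindre.
Ingeborg is living and takes 1/5.
Eirik predeceased; the 1/5 allotted to Eirik's branch passes to Eirik's issue by representation.
The 1/5 is divided into 3 equal shares of 1/15 among Asgeir, Ylva, Tove.
Asgeir is living and takes 1/15.
Ylva is living and takes 1/15.
Tove is living and takes 1/15.
Kolbein is living and takes 1/5.
Ragna is living and takes 1/5.
Sindre is living and takes 1/5.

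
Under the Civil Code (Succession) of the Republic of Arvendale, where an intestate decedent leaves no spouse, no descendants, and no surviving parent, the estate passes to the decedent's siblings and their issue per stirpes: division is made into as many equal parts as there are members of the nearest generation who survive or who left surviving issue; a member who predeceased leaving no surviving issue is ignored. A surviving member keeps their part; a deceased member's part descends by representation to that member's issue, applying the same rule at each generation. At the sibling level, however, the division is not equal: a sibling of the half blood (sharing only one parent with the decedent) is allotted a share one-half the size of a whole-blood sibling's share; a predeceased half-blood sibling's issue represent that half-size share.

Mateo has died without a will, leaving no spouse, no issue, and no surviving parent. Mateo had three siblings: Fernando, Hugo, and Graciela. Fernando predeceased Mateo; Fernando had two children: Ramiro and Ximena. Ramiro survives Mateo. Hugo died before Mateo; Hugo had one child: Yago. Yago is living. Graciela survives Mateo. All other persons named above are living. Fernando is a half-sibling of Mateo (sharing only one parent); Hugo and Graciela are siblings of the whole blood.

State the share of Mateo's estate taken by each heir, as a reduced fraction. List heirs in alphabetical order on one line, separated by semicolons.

No spouse, descendants, or parent survives, so the estate passes to Mateo's siblings per stirpes.
Half-blood siblings count for one-half the weight of whole-blood siblings at the initial division.
Dividing 1 in proportion to weights (total weight 5/2): Fernando (weight 1/2) → 1/5; Hugo (weight 1) → 2/5; Graciela (weight 1) → 2/5.
Fernando predeceased; the 1/5 allotted to Fernando's branch passes to Fernando's issue by representation.
The 1/5 is divided into 2 equal shares of 1/10 among Ramiro, Ximena.
Ramiro is living and takes 1/10.
Ximena is living and takes 1/10.
Hugo predeceased; the 2/5 allotted to Hugo's branch passes to Hugo's issue by representation.
Yago is the sole taker at this level and receives the full 2/5.
Graciela is living and takes 2/5.

Graciela 2/5; Ramiro 1/10; Ximena 1/10; Yago 2/5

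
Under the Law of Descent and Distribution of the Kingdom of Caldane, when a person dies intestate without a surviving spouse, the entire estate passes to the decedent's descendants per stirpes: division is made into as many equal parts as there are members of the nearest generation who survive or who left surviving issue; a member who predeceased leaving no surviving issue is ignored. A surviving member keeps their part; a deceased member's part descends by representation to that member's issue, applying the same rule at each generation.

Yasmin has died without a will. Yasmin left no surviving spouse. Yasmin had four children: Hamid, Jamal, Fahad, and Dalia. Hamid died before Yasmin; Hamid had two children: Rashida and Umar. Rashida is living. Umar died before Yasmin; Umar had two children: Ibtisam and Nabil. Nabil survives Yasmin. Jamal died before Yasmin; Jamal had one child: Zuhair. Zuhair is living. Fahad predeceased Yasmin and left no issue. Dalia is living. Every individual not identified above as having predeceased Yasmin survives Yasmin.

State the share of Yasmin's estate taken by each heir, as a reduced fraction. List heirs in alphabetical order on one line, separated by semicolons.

There is no surviving spouse, so the entire estate passes to Yasmin's descendants per stirpes.
Fahad left no surviving issue, so that branch lapses and is disregarded.
The estate is divided into 3 equal shares of 1/3 among Hamid, Jamal, Dalia.
Hamid predeceased; the 1/3 allotted to Hamid's branch passes to Hamid's issue by representation.
The 1/3 is divided into 2 equal shares of 1/6 among Rashida, Umar.
Rashida is living and takes 1/6.
Umar predeceased; the 1/6 allotted to Umar's branch passes to Umar's issue by representation.
The 1/6 is divided into 2 equal shares of 1/12 among Ibtisam, Nabil.
Ibtisam is living and takes 1/12.
Nabil is living and takes 1/12.
Jamal predeceased; the 1/3 allotted to Jamal's branch passes to Jamal's issue by representation.
Zuhair is the sole taker at this level and receives the full 1/3.
Dalia is living and takes 1/3.

Dalia 1/3; Ibtisam 1/12; Nabil 1/12; Rashida 1/6; Zuhair 1/3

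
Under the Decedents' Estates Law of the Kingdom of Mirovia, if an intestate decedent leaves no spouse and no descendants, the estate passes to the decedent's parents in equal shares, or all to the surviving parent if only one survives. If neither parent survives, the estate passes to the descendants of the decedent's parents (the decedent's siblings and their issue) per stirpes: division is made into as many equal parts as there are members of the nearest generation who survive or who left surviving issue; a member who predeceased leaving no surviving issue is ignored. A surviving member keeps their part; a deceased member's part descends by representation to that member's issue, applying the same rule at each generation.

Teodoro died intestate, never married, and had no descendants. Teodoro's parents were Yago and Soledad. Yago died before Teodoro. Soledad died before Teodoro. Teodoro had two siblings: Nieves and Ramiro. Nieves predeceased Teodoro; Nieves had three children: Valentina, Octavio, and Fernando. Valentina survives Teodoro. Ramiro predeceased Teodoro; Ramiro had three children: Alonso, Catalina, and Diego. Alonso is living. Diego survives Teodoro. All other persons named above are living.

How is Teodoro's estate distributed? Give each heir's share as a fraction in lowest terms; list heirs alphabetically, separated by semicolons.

Neither parent survives and there are no descendants, so the estate passes to Teodoro's siblings and their issue per stirpes.
The estate is divided into 2 equal shares of 1/2 among Nieves, Ramiro.
Nieves predeceased; the 1/2 allotted to Nieves's branch passes to Nieves's issue by representation.
The 1/2 is divided into 3 equal shares of 1/6 among Valentina, Octavio, Fernando.
Valentina is living and takes 1/6.
Octavio is living and takes 1/6.
Fernando is living and takes 1/6.
Ramiro predeceased; the 1/2 allotted to Ramiro's branch passes to Ramiro's issue by representation.
The 1/2 is divided into 3 equal shares of 1/6 among Alonso, Catalina, Diego.
Alonso is living and takes 1/6.
Catalina is living and takes 1/6.
Diego is living and takes 1/6.

Alonso 1/6; Catalina 1/6; Diego 1/6; Fernando 1/6; Octavio 1/6; Valentina 1/6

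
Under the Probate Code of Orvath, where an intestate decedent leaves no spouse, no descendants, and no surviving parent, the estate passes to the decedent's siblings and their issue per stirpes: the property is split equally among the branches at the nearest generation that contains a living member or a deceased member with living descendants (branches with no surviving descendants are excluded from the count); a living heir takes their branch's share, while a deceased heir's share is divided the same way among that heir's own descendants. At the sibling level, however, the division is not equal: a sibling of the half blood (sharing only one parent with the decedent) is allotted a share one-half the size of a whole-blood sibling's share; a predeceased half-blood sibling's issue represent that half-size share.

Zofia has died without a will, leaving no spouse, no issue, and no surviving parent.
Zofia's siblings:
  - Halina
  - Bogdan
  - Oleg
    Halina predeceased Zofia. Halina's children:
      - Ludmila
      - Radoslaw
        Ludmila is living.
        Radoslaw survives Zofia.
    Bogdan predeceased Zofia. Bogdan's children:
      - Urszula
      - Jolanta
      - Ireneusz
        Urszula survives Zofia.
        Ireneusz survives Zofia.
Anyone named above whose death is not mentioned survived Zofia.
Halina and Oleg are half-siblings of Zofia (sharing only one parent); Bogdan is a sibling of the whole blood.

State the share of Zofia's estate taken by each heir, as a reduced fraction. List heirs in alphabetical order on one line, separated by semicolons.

No spouse, descendants, or parent survives, so the estate passes to Zofia's siblings per stirpes.
Half-blood siblings count for one-half the weight of whole-blood siblings at the initial division.
Dividing 1 in proportion to weights (total weight 2): Halina (weight 1/2) → 1/4; Bogdan (weight 1) → 1/2; Oleg (weight 1/2) → 1/4.
Halina predeceased; the 1/4 allotted to Halina's branch passes to Halina's issue by representation.
The 1/4 is divided into 2 equal shares of 1/8 among Ludmila, Radoslaw.
Ludmila is living and takes 1/8.
Radoslaw is living and takes 1/8.
Bogdan predeceased; the 1/2 allotted to Bogdan's branch passes to Bogdan's issue by representation.
The 1/2 is divided into 3 equal shares of 1/6 among Urszula, Jolanta, Ireneusz.
Urszula is living and takes 1/6.
Jolanta is living and takes 1/6.
Ireneusz is living and takes 1/6.
Oleg is living and takes 1/4.

Ireneusz 1/6; Jolanta 1/6; Ludmila 1/8; Oleg 1/4; Radoslaw 1/8; Urszula 1/6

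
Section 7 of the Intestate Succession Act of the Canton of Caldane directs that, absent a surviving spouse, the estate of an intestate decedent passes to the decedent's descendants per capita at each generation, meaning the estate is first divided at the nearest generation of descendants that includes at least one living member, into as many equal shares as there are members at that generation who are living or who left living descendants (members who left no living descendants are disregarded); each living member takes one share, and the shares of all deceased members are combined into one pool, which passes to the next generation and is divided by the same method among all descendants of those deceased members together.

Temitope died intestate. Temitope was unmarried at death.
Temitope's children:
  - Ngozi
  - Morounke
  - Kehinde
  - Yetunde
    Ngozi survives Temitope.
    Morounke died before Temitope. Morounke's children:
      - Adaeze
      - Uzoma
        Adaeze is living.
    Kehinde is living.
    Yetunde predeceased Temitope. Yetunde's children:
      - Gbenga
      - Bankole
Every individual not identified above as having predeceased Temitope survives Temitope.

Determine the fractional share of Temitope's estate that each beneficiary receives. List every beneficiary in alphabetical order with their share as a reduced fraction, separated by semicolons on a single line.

There is no surviving spouse, so the entire estate passes to Temitope's descendants per capita at each generation.
At generation 1 (Ngozi, Morounke, Kehinde, Yetunde) there are 4 shares of (1)/4 = 1/4 each.
Living: Ngozi and Kehinde — each takes 1/4.
Deceased: Morounke and Yetunde. Their combined 1/2 is pooled and carried to generation 2.
At generation 2 (Adaeze, Uzoma, Gbenga, Bankole) there are 4 shares of (1/2)/4 = 1/8 each.
Living: Adaeze, Uzoma, Gbenga, and Bankole — each takes 1/8.

Adaeze 1/8; Bankole 1/8; Gbenga 1/8; Kehinde 1/4; Ngozi 1/4; Uzoma 1/8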